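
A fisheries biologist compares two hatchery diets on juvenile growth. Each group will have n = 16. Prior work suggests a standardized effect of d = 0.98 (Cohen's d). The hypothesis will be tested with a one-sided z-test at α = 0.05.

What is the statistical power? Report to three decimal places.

Noncentrality parameter: δ = d·√(n/2) = 0.98 × √(16/2) = 2.7719
Critical value for a one-sided test at α = 0.05: z_α = 1.645.
Power = Φ(δ − 1.645) = Φ(1.127) = 0.8701.

Power ≈ 0.870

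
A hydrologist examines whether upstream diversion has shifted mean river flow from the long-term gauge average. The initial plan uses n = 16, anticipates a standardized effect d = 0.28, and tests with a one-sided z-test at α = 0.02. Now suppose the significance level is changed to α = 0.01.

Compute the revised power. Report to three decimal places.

Power ≈ 0.114

δ = d·√n = 0.28 × √16 = 1.1200 (unchanged). New critical value: z_{0.01} = 2.326.
Revised power = Φ(δ − 2.326) = Φ(-1.206) = 0.1138.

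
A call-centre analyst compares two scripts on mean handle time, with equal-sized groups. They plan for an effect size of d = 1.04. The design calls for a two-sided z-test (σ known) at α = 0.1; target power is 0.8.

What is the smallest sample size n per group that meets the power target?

For power 0.8 need Φ(δ − z_{0.05}) = 0.8, so δ = z_{0.05} + z_{0.20} = 1.645 + 0.842 = 2.486.
(The Φ(−δ − z_{α/2}) term is vanishingly small for δ > 0 and is dropped in the standard sample-size formula.)
δ = d·√(n/2) ⇒ n = 2(δ/d)² = 2 × (2.486 / 1.04)² = 11.43.
Rounding up, n = 12 per group.

n = 12 per group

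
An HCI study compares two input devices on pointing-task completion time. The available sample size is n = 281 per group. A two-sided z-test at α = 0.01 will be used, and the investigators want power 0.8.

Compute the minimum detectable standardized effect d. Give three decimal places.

Need Φ(δ − 2.576) = 0.8, so δ = 2.576 + 0.842 = 3.417.
(Lower-tail contribution to power is negligible for δ > 0.)
δ = d·√(n/2) ⇒ d = δ/√(n/2) = 3.417/√(281/2) = 0.2883.

d ≈ 0.288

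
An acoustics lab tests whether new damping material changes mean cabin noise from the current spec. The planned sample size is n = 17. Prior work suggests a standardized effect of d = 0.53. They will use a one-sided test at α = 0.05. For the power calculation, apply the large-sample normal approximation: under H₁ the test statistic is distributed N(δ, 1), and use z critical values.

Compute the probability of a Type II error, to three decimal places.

β ≈ 0.294

Noncentrality parameter: δ = d·√n = 0.53 × √17 = 2.1852
One-sided α = 0.05 → critical value z_{0.05} = 1.645.
Power = Φ(δ − 1.645) = Φ(0.540) = 0.7055.
Type II error: β = 1 − power = 1 − 0.7055 = 0.2945.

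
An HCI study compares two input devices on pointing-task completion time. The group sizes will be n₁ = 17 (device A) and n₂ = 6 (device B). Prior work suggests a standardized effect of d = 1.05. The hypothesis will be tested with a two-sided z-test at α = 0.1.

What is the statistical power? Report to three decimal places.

Noncentrality parameter: λ = d / √(1/n₁ + 1/n₂) = 1.05 / √(1/17 + 1/6) = 2.2112
Critical value for a two-sided test at α = 0.1: z_{α/2} = 1.645.
Power = Φ(λ − 1.645) + Φ(−λ − 1.645) = Φ(0.566) + Φ(-3.856) = 0.7144 + 0.0001 = 0.7145.

Power ≈ 0.714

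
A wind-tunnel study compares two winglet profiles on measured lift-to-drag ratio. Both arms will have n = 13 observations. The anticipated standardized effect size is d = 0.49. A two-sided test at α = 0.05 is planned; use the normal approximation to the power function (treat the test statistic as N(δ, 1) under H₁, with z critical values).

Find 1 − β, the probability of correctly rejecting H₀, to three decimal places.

Noncentrality parameter: δ = d·√(n/2) = 0.49 × √(13/2) = 1.2493
Two-sided α = 0.05 → critical value z_{0.025} = 1.960.
Power = Φ(δ − 1.960) + Φ(−δ − 1.960) = Φ(-0.711) + Φ(-3.209) = 0.2386 + 0.0007 = 0.2393.

Power ≈ 0.239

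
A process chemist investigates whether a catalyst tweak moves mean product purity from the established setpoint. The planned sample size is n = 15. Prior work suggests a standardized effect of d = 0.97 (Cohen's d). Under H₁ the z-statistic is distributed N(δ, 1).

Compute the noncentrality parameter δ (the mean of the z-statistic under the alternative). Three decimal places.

The noncentrality parameter scales effect size by the design's sample-size factor: δ = d·√n = 0.97 × √15 = 3.7568

δ ≈ 3.757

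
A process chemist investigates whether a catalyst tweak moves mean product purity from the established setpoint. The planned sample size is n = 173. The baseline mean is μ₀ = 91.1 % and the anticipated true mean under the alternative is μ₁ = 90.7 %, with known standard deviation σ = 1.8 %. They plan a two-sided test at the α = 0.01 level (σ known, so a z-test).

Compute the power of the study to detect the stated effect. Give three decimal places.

Power ≈ 0.636

Standardized effect: d = |μ₁ − μ₀| / σ = |90.7 − 91.1| / 1.8 = 0.2222
Noncentrality parameter: λ = d·√n = 0.2222 × √173 = 2.9229
Critical value for a two-sided test at α = 0.01: z_{α/2} = 2.576.
Power = Φ(λ − 2.576) + Φ(−λ − 2.576) = Φ(0.347) + Φ(-5.499) = 0.6357 + 0.0000 = 0.6357.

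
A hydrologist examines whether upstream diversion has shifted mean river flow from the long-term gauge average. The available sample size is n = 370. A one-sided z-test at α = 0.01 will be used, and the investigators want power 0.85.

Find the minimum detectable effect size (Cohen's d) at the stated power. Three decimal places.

Need Φ(δ − 2.326) = 0.85, so δ = 2.326 + 1.036 = 3.363.
δ = d·√n ⇒ d = δ/√n = 3.363/√370 = 0.1748.

d ≈ 0.175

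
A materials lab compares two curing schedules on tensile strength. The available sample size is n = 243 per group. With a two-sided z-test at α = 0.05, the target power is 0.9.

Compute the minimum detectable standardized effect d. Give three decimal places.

d ≈ 0.294

Need Φ(δ − 1.960) = 0.9, so δ = 1.960 + 1.282 = 3.242.
(The second rejection-region term Φ(−δ − z_{α/2}) is negligible and dropped.)
δ = d·√(n/2) ⇒ d = δ/√(n/2) = 3.242/√(243/2) = 0.2941.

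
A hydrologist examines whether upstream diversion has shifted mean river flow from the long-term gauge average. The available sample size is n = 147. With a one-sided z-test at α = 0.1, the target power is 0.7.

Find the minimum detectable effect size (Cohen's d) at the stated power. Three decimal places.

d ≈ 0.149

Need Φ(δ − 1.282) = 0.7, so δ = 1.282 + 0.524 = 1.806.
δ = d·√n ⇒ d = δ/√n = 1.806/√147 = 0.1490.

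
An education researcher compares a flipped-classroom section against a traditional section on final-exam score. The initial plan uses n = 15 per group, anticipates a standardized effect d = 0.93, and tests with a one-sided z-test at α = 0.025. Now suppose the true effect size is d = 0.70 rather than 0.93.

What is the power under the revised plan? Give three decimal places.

With d = 0.70: δ = d·√(n/2) = 0.70 × √(15/2) = 1.9170. Critical value z_{0.025} = 1.960.
Revised power = P(Z > 1.960 − δ) = Φ(-0.043) = 0.4829.

Power ≈ 0.483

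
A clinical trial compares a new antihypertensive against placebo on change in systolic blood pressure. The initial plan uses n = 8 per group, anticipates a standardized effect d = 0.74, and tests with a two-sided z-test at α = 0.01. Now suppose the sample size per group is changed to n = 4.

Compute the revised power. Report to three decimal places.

With n = 4 per group: δ = d·√(n/2) = 0.74 × √(4/2) = 1.0465. Critical value z_{0.005} = 2.576.
Revised power = Φ(δ − 2.576) + Φ(−δ − 2.576) = Φ(-1.529) + Φ(-3.622) = 0.0631 + 0.0001 = 0.0632.

Power ≈ 0.063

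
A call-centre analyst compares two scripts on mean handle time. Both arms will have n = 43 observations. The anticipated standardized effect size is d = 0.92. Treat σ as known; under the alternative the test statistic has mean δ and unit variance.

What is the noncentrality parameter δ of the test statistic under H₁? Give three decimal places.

δ = d·√(n/2) = 0.92 × √(43/2) = 4.2659

δ ≈ 4.266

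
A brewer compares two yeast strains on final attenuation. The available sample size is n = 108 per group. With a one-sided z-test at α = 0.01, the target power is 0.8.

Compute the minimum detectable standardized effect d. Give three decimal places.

d ≈ 0.431

Required noncentrality: δ = z_{0.01} + z_{0.20} = 2.326 + 0.842 = 3.168.
δ = d·√(n/2) ⇒ d = δ/√(n/2) = 3.168/√(108/2) = 0.4311.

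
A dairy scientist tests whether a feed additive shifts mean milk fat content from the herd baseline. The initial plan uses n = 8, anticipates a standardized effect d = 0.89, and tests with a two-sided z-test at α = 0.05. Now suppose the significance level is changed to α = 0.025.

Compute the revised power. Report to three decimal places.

δ = d·√n = 0.89 × √8 = 2.5173 (unchanged). New critical value: z_{0.0125} = 2.241.
Revised power = Φ(δ − 2.241) + Φ(−δ − 2.241) = Φ(0.276) + Φ(-4.759) = 0.6087 + 0.0000 = 0.6087.

Power ≈ 0.609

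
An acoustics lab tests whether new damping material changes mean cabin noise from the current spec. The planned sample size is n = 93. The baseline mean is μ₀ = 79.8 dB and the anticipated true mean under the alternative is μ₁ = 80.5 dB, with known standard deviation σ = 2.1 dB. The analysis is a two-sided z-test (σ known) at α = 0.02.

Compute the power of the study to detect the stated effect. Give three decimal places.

Power ≈ 0.813

Standardized effect: d = |μ₁ − μ₀| / σ = |80.5 − 79.8| / 2.1 = 0.3333
Noncentrality parameter: δ = d·√n = 0.3333 × √93 = 3.2146
Critical value for a two-sided test at α = 0.02: z_{α/2} = 2.326.
Power = Φ(δ − 2.326) + Φ(−δ − 2.326) = Φ(0.888) + Φ(-5.541) = 0.8128 + 0.0000 = 0.8128.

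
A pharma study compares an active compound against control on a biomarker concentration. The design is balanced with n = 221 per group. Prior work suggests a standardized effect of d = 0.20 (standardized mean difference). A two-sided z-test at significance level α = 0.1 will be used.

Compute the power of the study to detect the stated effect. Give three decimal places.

Power ≈ 0.676

Noncentrality parameter: δ = d·√(n/2) = 0.20 × √(221/2) = 2.1024
Two-sided α = 0.1 → critical value z_{0.05} = 1.645.
Power = Φ(δ − 1.645) + Φ(−δ − 1.645) = Φ(0.458) + Φ(-3.747) = 0.6764 + 0.0001 = 0.6764.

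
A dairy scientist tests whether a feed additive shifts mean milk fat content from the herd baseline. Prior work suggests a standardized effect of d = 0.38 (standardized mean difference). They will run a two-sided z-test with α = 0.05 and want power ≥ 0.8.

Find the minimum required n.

n = 55

For power 0.8 need Φ(δ − z_{0.025}) = 0.8, so δ = z_{0.025} + z_{0.20} = 1.960 + 0.842 = 2.802.
(Ignoring the negligible lower-tail rejection probability gives the usual closed-form inversion.)
δ = d·√n ⇒ n = (δ/d)² = (2.802 / 0.38)² = 54.36.
Round up to the next whole unit.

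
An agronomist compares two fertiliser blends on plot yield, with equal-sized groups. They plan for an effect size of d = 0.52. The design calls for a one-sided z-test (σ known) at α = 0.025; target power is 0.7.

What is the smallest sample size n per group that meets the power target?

n = 46 per group

For power 0.7 need Φ(δ − z_{0.025}) = 0.7, so δ = z_{0.025} + z_{0.30} = 1.960 + 0.524 = 2.484.
δ = d·√(n/2) ⇒ n = 2(δ/d)² = 2 × (2.484 / 0.52)² = 45.65.
Round up to the next whole unit.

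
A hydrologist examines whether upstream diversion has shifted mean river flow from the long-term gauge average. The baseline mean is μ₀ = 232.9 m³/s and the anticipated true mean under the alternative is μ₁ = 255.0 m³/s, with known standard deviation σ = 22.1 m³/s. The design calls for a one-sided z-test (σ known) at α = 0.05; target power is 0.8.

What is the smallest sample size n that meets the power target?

n = 7

Standardized effect: d = |μ₁ − μ₀| / σ = |255.0 − 232.9| / 22.1 = 1.0000
Set Φ(δ − 1.645) = 0.8; then δ − 1.645 = Φ⁻¹(0.8) = 0.842, giving δ = 2.486.
δ = d·√n ⇒ n = (δ/d)² = (2.486 / 1.0000)² = 6.18.
Rounding up, n = 7.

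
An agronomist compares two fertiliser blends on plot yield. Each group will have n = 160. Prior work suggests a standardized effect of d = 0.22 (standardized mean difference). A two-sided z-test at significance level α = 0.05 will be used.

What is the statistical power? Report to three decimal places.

Noncentrality parameter: δ = d·√(n/2) = 0.22 × √(160/2) = 1.9677
Critical value for a two-sided test at α = 0.05: z_{α/2} = 1.960.
Power = Φ(δ − 1.960) + Φ(−δ − 1.960) = Φ(0.008) + Φ(-3.928) = 0.5031 + 0.0000 = 0.5031.

Power ≈ 0.503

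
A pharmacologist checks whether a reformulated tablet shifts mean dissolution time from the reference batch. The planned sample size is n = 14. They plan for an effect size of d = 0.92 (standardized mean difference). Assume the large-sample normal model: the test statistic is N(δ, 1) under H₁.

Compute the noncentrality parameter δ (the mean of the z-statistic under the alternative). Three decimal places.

The noncentrality parameter scales effect size by the design's sample-size factor: δ = d·√n = 0.92 × √14 = 3.4423

δ ≈ 3.442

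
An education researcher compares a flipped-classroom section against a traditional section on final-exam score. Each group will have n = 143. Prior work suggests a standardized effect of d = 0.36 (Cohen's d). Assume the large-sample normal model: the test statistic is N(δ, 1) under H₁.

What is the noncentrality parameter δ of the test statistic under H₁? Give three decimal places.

δ ≈ 3.044

The noncentrality parameter scales effect size by the design's sample-size factor: δ = d·√(n/2) = 0.36 × √(143/2) = 3.0441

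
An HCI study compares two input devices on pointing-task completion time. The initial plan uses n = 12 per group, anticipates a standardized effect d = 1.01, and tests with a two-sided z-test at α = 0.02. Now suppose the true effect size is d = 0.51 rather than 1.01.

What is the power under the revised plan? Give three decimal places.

Power ≈ 0.141

With d = 0.51: δ = d·√(n/2) = 0.51 × √(12/2) = 1.2492. Critical value z_{0.01} = 2.326.
Revised power = Φ(δ − 2.326) + Φ(−δ − 2.326) = Φ(-1.077) + Φ(-3.576) = 0.1407 + 0.0002 = 0.1409.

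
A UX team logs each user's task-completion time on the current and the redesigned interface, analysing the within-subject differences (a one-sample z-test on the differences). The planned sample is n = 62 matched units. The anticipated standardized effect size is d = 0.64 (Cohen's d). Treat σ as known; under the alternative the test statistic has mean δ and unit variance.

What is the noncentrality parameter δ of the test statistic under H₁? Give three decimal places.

δ ≈ 5.039

The noncentrality parameter scales effect size by the design's sample-size factor: δ = d·√n = 0.64 × √62 = 5.0394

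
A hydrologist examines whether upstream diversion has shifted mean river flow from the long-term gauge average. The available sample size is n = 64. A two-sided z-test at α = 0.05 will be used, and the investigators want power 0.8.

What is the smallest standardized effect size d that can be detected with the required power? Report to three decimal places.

Need Φ(δ − 1.960) = 0.8, so δ = 1.960 + 0.842 = 2.802.
(Lower-tail contribution to power is negligible for δ > 0.)
δ = d·√n ⇒ d = δ/√n = 2.802/√64 = 0.3502.

d ≈ 0.350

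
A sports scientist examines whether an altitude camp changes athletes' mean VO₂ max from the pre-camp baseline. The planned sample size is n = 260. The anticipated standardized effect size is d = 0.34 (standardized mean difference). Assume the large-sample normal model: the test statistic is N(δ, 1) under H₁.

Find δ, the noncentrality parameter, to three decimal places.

δ ≈ 5.482

δ = d·√n = 0.34 × √260 = 5.4823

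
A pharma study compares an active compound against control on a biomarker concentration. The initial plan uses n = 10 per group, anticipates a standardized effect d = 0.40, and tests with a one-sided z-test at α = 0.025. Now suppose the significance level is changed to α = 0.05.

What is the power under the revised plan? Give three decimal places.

Power ≈ 0.226

δ = d·√(n/2) = 0.40 × √(10/2) = 0.8944 (unchanged). New critical value: z_{0.05} = 1.645.
Revised power = P(Z > 1.645 − δ) = Φ(-0.750) = 0.2265.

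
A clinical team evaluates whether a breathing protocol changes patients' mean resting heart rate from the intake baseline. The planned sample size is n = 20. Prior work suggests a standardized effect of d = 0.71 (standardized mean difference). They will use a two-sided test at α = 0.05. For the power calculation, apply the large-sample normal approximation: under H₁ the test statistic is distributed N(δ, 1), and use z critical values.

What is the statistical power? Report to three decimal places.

Noncentrality parameter: δ = d·√n = 0.71 × √20 = 3.1752
Critical value for a two-sided test at α = 0.05: z_{α/2} = 1.960.
Power = Φ(δ − 1.960) + Φ(−δ − 1.960) = Φ(1.215) + Φ(-5.135) = 0.8879 + 0.0000 = 0.8879.

Power ≈ 0.888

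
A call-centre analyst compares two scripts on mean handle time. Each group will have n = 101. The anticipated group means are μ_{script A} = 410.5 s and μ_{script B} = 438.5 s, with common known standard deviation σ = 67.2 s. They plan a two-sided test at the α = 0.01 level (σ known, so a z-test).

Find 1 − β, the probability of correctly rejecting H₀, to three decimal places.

Power ≈ 0.650

Standardized effect: d = |μ_{script A} − μ_{script B}| / σ = |410.5 − 438.5| / 67.2 = 0.4167
Noncentrality parameter: δ = d·√(n/2) = 0.4167 × √(101/2) = 2.9610
Critical value for a two-sided test at α = 0.01: z_{α/2} = 2.576.
Power = Φ(δ − 2.576) + Φ(−δ − 2.576) = Φ(0.385) + Φ(-5.537) = 0.6499 + 0.0000 = 0.6499.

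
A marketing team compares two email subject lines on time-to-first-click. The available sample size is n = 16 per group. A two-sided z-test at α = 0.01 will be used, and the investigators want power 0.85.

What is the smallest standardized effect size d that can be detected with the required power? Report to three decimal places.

d ≈ 1.277

Required noncentrality: δ = z_{0.005} + z_{0.15} = 2.576 + 1.036 = 3.612.
(Lower-tail contribution to power is negligible for δ > 0.)
δ = d·√(n/2) ⇒ d = δ/√(n/2) = 3.612/√(16/2) = 1.2771.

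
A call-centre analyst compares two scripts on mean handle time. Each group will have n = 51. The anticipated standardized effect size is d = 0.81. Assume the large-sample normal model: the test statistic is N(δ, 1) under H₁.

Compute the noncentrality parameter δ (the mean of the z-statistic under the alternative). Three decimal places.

δ = d·√(n/2) = 0.81 × √(51/2) = 4.0903

δ ≈ 4.090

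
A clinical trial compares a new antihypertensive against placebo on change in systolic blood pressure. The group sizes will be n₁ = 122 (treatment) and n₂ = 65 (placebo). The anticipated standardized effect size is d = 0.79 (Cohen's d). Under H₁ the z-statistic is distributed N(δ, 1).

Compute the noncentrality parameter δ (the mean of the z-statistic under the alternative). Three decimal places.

The noncentrality parameter scales effect size by the design's sample-size factor: δ = d / √(1/n₁ + 1/n₂) = 0.79 / √(1/122 + 1/65) = 5.1445

δ ≈ 5.144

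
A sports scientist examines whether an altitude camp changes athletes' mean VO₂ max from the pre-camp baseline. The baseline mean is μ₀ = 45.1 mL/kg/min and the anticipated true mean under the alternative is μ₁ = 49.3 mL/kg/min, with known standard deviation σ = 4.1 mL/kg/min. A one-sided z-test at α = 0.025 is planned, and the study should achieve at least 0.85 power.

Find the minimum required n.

Standardized effect: d = |μ₁ − μ₀| / σ = |49.3 − 45.1| / 4.1 = 1.0244
Set Φ(δ − 1.960) = 0.85; then δ − 1.960 = Φ⁻¹(0.85) = 1.036, giving δ = 2.996.
δ = d·√n ⇒ n = (δ/d)² = (2.996 / 1.0244)² = 8.56.
Round up to the next whole unit.

n = 9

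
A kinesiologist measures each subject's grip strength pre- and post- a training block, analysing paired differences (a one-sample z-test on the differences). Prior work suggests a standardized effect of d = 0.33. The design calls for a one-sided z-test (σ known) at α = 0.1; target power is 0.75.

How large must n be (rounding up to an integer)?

For power 0.75 need Φ(δ − z_{0.1}) = 0.75, so δ = z_{0.1} + z_{0.25} = 1.282 + 0.674 = 1.956.
δ = d·√n ⇒ n = (δ/d)² = (1.956 / 0.33)² = 35.13.
Round up to the next whole unit.

n = 36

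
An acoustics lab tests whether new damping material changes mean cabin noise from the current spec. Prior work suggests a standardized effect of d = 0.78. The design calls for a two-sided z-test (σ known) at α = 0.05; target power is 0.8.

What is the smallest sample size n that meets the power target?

n = 13

Set Φ(δ − 1.960) = 0.8; then δ − 1.960 = Φ⁻¹(0.8) = 0.842, giving δ = 2.802.
(Ignoring the negligible lower-tail rejection probability gives the usual closed-form inversion.)
δ = d·√n ⇒ n = (δ/d)² = (2.802 / 0.78)² = 12.90.
Rounding up, n = 13.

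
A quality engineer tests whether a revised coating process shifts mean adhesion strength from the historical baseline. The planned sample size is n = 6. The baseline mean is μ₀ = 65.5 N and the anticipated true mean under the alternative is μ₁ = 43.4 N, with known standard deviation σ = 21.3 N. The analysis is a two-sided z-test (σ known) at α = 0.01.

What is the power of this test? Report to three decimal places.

Power ≈ 0.486

Standardized effect: d = |μ₁ − μ₀| / σ = |43.4 − 65.5| / 21.3 = 1.0376
Noncentrality parameter: δ = d·√n = 1.0376 × √6 = 2.5415
Two-sided α = 0.01 → critical value z_{0.005} = 2.576.
Power = Φ(δ − 2.576) + Φ(−δ − 2.576) = Φ(-0.034) + Φ(-5.117) = 0.4863 + 0.0000 = 0.4863.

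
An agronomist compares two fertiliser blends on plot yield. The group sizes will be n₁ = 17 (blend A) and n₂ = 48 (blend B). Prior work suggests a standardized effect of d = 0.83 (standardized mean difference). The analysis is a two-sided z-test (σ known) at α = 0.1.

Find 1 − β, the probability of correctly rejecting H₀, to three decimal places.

Power ≈ 0.903

Noncentrality parameter: δ = d / √(1/n₁ + 1/n₂) = 0.83 / √(1/17 + 1/48) = 2.9408
Two-sided α = 0.1 → critical value z_{0.05} = 1.645.
Power = Φ(δ − 1.645) + Φ(−δ − 1.645) = Φ(1.296) + Φ(-4.586) = 0.9025 + 0.0000 = 0.9025.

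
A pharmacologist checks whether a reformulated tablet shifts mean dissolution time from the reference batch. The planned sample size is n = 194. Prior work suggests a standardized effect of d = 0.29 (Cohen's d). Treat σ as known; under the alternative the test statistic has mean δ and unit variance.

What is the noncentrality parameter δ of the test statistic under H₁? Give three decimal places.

δ ≈ 4.039

δ = d·√n = 0.29 × √194 = 4.0392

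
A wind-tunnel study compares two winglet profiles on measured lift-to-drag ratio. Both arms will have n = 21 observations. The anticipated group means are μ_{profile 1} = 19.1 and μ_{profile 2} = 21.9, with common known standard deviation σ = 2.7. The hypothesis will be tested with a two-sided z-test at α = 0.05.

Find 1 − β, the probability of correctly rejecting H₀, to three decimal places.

Power ≈ 0.919

Standardized effect: d = |μ_{profile 1} − μ_{profile 2}| / σ = |19.1 − 21.9| / 2.7 = 1.0370
Noncentrality parameter: δ = d·√(n/2) = 1.0370 × √(21/2) = 3.3604
Two-sided α = 0.05 → critical value z_{0.025} = 1.960.
Power = Φ(δ − 1.960) + Φ(−δ − 1.960) = Φ(1.400) + Φ(-5.320) = 0.9193 + 0.0000 = 0.9193.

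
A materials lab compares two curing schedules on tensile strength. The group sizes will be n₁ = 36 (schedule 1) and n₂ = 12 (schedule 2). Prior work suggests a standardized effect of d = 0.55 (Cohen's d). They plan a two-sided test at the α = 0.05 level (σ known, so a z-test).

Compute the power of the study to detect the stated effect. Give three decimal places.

Noncentrality parameter: δ = d / √(1/n₁ + 1/n₂) = 0.55 / √(1/36 + 1/12) = 1.6500
Two-sided α = 0.05 → critical value z_{0.025} = 1.960.
Power = Φ(δ − 1.960) + Φ(−δ − 1.960) = Φ(-0.310) + Φ(-3.610) = 0.3783 + 0.0002 = 0.3784.

Power ≈ 0.378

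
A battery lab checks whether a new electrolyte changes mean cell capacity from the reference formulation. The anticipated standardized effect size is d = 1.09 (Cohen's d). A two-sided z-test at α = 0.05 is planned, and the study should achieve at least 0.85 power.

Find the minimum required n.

n = 8

Set Φ(δ − 1.960) = 0.85; then δ − 1.960 = Φ⁻¹(0.85) = 1.036, giving δ = 2.996.
(Ignoring the negligible lower-tail rejection probability gives the usual closed-form inversion.)
δ = d·√n ⇒ n = (δ/d)² = (2.996 / 1.09)² = 7.56.
Rounding up, n = 8.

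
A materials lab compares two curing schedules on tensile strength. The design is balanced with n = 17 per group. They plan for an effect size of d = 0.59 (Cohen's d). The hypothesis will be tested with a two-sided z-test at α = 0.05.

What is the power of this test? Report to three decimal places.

Power ≈ 0.405

Noncentrality parameter: δ = d·√(n/2) = 0.59 × √(17/2) = 1.7201
Two-sided α = 0.05 → critical value z_{0.025} = 1.960.
Power = Φ(δ − 1.960) + Φ(−δ − 1.960) = Φ(-0.240) + Φ(-3.680) = 0.4052 + 0.0001 = 0.4053.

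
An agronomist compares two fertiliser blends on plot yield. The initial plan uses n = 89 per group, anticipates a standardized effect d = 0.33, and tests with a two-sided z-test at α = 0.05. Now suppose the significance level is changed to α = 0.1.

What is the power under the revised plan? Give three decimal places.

δ = d·√(n/2) = 0.33 × √(89/2) = 2.2014 (unchanged). New critical value: z_{0.05} = 1.645.
Revised power = Φ(δ − 1.645) + Φ(−δ − 1.645) = Φ(0.557) + Φ(-3.846) = 0.7111 + 0.0001 = 0.7111.

Power ≈ 0.711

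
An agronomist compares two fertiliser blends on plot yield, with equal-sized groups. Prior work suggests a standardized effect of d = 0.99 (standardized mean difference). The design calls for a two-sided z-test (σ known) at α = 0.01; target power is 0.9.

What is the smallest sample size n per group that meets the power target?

n = 31 per group

For power 0.9 need Φ(δ − z_{0.005}) = 0.9, so δ = z_{0.005} + z_{0.10} = 2.576 + 1.282 = 3.857.
(For δ > 0 the lower-tail rejection region contributes negligibly to power, so the one-term inversion is standard.)
δ = d·√(n/2) ⇒ n = 2(δ/d)² = 2 × (3.857 / 0.99)² = 30.36.
Rounding up, n = 31 per group.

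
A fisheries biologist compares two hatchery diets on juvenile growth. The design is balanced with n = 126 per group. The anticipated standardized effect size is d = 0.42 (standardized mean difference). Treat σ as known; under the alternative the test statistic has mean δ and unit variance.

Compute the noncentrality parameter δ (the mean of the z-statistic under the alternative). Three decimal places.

The noncentrality parameter scales effect size by the design's sample-size factor: δ = d·√(n/2) = 0.42 × √(126/2) = 3.3336

δ ≈ 3.334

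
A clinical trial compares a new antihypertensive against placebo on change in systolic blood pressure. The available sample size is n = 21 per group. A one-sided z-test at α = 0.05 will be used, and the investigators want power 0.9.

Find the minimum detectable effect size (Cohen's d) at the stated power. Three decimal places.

Required noncentrality: δ = z_{0.05} + z_{0.10} = 1.645 + 1.282 = 2.926.
δ = d·√(n/2) ⇒ d = δ/√(n/2) = 2.926/√(21/2) = 0.9031.

d ≈ 0.903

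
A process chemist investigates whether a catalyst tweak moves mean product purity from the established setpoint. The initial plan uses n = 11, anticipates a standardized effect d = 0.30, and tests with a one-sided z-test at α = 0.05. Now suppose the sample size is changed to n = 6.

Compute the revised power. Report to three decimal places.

Power ≈ 0.181

With n = 6: δ = d·√n = 0.30 × √6 = 0.7348. Critical value z_{0.05} = 1.645.
Revised power = P(Z > 1.645 − δ) = Φ(-0.910) = 0.1814.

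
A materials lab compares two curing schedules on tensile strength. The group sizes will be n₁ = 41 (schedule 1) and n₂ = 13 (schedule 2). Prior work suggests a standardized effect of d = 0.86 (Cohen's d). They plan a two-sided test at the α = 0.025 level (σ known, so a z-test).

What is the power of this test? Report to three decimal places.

Noncentrality parameter: δ = d / √(1/n₁ + 1/n₂) = 0.86 / √(1/41 + 1/13) = 2.7019
Critical value for a two-sided test at α = 0.025: z_{α/2} = 2.241.
Power = Φ(δ − 2.241) + Φ(−δ − 2.241) = Φ(0.460) + Φ(-4.943) = 0.6774 + 0.0000 = 0.6774.

Power ≈ 0.677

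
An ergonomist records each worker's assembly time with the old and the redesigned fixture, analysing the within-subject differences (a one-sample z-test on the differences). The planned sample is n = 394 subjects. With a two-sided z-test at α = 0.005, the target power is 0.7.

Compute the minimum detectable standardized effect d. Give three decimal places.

d ≈ 0.168

Required noncentrality: δ = z_{0.0025} + z_{0.30} = 2.807 + 0.524 = 3.331.
(The second rejection-region term Φ(−δ − z_{α/2}) is negligible and dropped.)
δ = d·√n ⇒ d = δ/√n = 3.331/√394 = 0.1678.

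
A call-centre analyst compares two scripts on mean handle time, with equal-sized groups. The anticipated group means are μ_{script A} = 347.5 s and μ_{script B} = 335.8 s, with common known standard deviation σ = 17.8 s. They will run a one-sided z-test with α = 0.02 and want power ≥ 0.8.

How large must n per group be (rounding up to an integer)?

n = 39 per group

Standardized effect: d = |μ_{script A} − μ_{script B}| / σ = |347.5 − 335.8| / 17.8 = 0.6573
For power 0.8 need Φ(δ − z_{0.02}) = 0.8, so δ = z_{0.02} + z_{0.20} = 2.054 + 0.842 = 2.895.
δ = d·√(n/2) ⇒ n = 2(δ/d)² = 2 × (2.895 / 0.6573)² = 38.81.
Rounding up, n = 39 per group.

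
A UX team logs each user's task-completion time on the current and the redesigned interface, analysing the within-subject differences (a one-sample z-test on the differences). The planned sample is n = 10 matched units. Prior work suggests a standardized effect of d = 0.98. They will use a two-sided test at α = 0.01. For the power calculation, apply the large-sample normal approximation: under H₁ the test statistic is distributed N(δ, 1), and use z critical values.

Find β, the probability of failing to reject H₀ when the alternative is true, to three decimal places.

β ≈ 0.300

Noncentrality parameter: δ = d·√n = 0.98 × √10 = 3.0990
Critical value for a two-sided test at α = 0.01: z_{α/2} = 2.576.
Power = Φ(δ − 2.576) + Φ(−δ − 2.576) = Φ(0.523) + Φ(-5.675) = 0.6996 + 0.0000 = 0.6996.
Type II error: β = 1 − power = 1 − 0.6996 = 0.3004.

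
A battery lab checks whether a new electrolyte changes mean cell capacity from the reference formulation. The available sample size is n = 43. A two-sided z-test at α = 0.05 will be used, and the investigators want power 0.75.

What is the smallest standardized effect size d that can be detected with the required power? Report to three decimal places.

Need Φ(δ − 1.960) = 0.75, so δ = 1.960 + 0.674 = 2.634.
(The second rejection-region term Φ(−δ − z_{α/2}) is negligible and dropped.)
δ = d·√n ⇒ d = δ/√n = 2.634/√43 = 0.4018.

d ≈ 0.402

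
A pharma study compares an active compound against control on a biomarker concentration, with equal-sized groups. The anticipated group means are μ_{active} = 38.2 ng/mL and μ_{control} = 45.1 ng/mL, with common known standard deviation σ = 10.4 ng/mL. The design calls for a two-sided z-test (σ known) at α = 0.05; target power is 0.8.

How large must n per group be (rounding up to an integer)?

Standardized effect: d = |μ_{active} − μ_{control}| / σ = |38.2 − 45.1| / 10.4 = 0.6635
For power 0.8 need Φ(δ − z_{0.025}) = 0.8, so δ = z_{0.025} + z_{0.20} = 1.960 + 0.842 = 2.802.
(The Φ(−δ − z_{α/2}) term is vanishingly small for δ > 0 and is dropped in the standard sample-size formula.)
δ = d·√(n/2) ⇒ n = 2(δ/d)² = 2 × (2.802 / 0.6635)² = 35.66.
Rounding up, n = 36 per group.

n = 36 per group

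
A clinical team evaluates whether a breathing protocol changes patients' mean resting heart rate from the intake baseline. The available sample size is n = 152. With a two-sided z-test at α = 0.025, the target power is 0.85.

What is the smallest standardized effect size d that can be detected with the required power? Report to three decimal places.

Need Φ(δ − 2.241) = 0.85, so δ = 2.241 + 1.036 = 3.278.
(Lower-tail contribution to power is negligible for δ > 0.)
δ = d·√n ⇒ d = δ/√n = 3.278/√152 = 0.2659.

d ≈ 0.266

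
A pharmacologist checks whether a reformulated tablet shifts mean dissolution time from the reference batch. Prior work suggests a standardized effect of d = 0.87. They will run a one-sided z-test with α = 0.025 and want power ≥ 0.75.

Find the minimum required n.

n = 10

Set Φ(δ − 1.960) = 0.75; then δ − 1.960 = Φ⁻¹(0.75) = 0.674, giving δ = 2.634.
δ = d·√n ⇒ n = (δ/d)² = (2.634 / 0.87)² = 9.17.
Round up to the next whole unit.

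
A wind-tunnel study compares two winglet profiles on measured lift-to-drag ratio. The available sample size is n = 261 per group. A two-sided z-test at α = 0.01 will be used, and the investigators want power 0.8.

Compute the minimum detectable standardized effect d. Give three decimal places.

Required noncentrality: δ = z_{0.005} + z_{0.20} = 2.576 + 0.842 = 3.417.
(The second rejection-region term Φ(−δ − z_{α/2}) is negligible and dropped.)
δ = d·√(n/2) ⇒ d = δ/√(n/2) = 3.417/√(261/2) = 0.2992.

d ≈ 0.299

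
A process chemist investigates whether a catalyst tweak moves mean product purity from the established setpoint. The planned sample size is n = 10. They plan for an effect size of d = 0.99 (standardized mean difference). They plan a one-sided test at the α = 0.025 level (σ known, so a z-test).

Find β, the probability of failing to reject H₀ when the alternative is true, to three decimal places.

β ≈ 0.121

Noncentrality parameter: δ = d·√n = 0.99 × √10 = 3.1307
Critical value for a one-sided test at α = 0.025: z_α = 1.960.
Power = Φ(δ − 1.960) = Φ(1.171) = 0.8791.
Type II error: β = 1 − power = 1 − 0.8791 = 0.1209.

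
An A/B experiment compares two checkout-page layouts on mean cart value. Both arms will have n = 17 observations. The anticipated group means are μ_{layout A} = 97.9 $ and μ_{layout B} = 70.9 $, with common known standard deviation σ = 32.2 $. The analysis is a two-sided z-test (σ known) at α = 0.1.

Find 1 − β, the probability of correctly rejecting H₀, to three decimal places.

Power ≈ 0.788

Standardized effect: d = |μ_{layout A} − μ_{layout B}| / σ = |97.9 − 70.9| / 32.2 = 0.8385
Noncentrality parameter: δ = d·√(n/2) = 0.8385 × √(17/2) = 2.4447
Critical value for a two-sided test at α = 0.1: z_{α/2} = 1.645.
Power = Φ(δ − 1.645) + Φ(−δ − 1.645) = Φ(0.800) + Φ(-4.090) = 0.7881 + 0.0000 = 0.7881.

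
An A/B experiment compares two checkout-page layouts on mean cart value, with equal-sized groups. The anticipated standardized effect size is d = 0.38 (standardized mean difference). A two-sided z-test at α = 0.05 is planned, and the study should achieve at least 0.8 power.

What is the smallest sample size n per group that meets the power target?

n = 109 per group

Set Φ(δ − 1.960) = 0.8; then δ − 1.960 = Φ⁻¹(0.8) = 0.842, giving δ = 2.802.
(The Φ(−δ − z_{α/2}) term is vanishingly small for δ > 0 and is dropped in the standard sample-size formula.)
δ = d·√(n/2) ⇒ n = 2(δ/d)² = 2 × (2.802 / 0.38)² = 108.71.
Rounding up, n = 109 per group.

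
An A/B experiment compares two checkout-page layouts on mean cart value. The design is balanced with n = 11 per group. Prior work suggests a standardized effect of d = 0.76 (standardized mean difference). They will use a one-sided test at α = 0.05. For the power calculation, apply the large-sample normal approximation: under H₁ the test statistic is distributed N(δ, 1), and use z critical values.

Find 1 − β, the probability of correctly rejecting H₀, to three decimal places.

Power ≈ 0.555

Noncentrality parameter: δ = d·√(n/2) = 0.76 × √(11/2) = 1.7824
Critical value for a one-sided test at α = 0.05: z_α = 1.645.
Power = P(Z > 1.645 − δ) = Φ(0.138) = 0.5547.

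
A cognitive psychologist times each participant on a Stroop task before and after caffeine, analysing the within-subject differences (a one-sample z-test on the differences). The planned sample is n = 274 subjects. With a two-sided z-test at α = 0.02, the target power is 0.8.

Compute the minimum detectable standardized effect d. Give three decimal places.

d ≈ 0.191

Need Φ(δ − 2.326) = 0.8, so δ = 2.326 + 0.842 = 3.168.
(Lower-tail contribution to power is negligible for δ > 0.)
δ = d·√n ⇒ d = δ/√n = 3.168/√274 = 0.1914.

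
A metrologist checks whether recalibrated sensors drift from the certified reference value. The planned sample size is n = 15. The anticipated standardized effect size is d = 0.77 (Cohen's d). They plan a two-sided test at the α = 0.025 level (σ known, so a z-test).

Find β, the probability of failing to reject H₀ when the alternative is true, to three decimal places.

Noncentrality parameter: δ = d·√n = 0.77 × √15 = 2.9822
Two-sided α = 0.025 → critical value z_{0.0125} = 2.241.
Power = Φ(δ − 2.241) + Φ(−δ − 2.241) = Φ(0.741) + Φ(-5.224) = 0.7706 + 0.0000 = 0.7706.
Type II error: β = 1 − power = 1 − 0.7706 = 0.2294.

β ≈ 0.229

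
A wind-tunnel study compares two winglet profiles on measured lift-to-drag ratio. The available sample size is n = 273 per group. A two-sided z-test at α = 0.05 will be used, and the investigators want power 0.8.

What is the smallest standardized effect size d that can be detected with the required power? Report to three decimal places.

d ≈ 0.240

Need Φ(δ − 1.960) = 0.8, so δ = 1.960 + 0.842 = 2.802.
(The second rejection-region term Φ(−δ − z_{α/2}) is negligible and dropped.)
δ = d·√(n/2) ⇒ d = δ/√(n/2) = 2.802/√(273/2) = 0.2398.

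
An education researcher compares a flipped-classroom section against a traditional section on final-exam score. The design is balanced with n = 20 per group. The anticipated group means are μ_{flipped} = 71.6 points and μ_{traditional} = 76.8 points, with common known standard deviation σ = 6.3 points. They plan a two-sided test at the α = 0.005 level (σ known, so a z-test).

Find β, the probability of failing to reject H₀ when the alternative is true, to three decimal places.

Standardized effect: d = |μ_{flipped} − μ_{traditional}| / σ = |71.6 − 76.8| / 6.3 = 0.8254
Noncentrality parameter: δ = d·√(n/2) = 0.8254 × √(20/2) = 2.6101
Two-sided α = 0.005 → critical value z_{0.0025} = 2.807.
Power = Φ(δ − 2.807) + Φ(−δ − 2.807) = Φ(-0.197) + Φ(-5.417) = 0.4220 + 0.0000 = 0.4220.
Type II error: β = 1 − power = 1 − 0.4220 = 0.5780.

β ≈ 0.578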